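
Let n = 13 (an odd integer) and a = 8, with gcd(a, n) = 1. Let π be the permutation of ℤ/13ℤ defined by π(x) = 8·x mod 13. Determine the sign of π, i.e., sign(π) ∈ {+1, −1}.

-1

Trace 1: π^k(1) = [1, 8, 12, 5] for k=0..3.
Cycle type of π: 4×3 + 1; total 4 cycles.
With 4 cycles on 13 points, sign = (−1)^{13−4} = -1.
Zolotarev: (8|13) = -1, matching the cycle-count sign.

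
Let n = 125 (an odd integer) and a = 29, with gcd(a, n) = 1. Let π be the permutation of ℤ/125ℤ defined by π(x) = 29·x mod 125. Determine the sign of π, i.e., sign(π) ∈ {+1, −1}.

Orbit of 11 under x↦29x: [11, 69, 1, 29, 91, 14, 31]… (length divides ord_125(29)).
Cycle type of π: 50×2 + 10×2 + 2×2 + 1; total 7 cycles.
125 − 7 = 118 transpositions; sign(π) = (−1)^118 = +1.

+1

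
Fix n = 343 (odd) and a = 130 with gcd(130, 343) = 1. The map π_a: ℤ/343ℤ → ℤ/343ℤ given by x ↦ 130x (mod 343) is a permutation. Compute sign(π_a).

Start at x=295: 295 → 277 → 338 → 36 → 221 → 261 → 316 → … (one orbit).
Cycle type of π: 147×2 + 21×2 + 3×2 + 1; total 7 cycles.
Σ(ℓ_i−1) = 343−7 = 336; sign = (−1)^336 = +1.
Zolotarev: (130|343) = +1, matching the cycle-count sign.

+1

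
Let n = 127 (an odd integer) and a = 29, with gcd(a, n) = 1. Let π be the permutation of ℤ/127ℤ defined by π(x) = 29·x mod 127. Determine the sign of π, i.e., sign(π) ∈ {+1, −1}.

Start at x=12: 12 → 94 → 59 → 60 → 89 → 41 → 46 → … (one orbit).
Cycle lengths of π_29 on ℤ/127ℤ: [126, 1]; 2 cycles in total.
n − c = 127 − 2 = 125; sign = (−1)^125 = -1.

-1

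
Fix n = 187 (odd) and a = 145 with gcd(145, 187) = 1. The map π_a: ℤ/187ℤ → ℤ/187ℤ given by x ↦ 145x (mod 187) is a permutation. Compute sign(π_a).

-1

Start at x=172: 172 → 69 → 94 → 166 → 134 → 169 → 8 → … (one orbit).
8 cycles of lengths [40, 40, 40, 40, 10, 8, 8, 1].
sign(π) = (−1)^{n − #cycles} = (−1)^{187−8} = (−1)^179 = -1.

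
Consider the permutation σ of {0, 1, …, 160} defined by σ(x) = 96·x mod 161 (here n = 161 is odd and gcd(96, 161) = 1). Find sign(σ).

Start at x=9: 9 → 59 → 29 → 47 → 4 → 62 → 156 → … (one orbit).
Decompose π into cycles: lengths [66, 66, 11, 11, 6, 1] (6 cycles, including the fixed point 0).
n − c = 161 − 6 = 155; sign = (−1)^155 = -1.
Zolotarev: (96|161) = -1, matching the cycle-count sign.

-1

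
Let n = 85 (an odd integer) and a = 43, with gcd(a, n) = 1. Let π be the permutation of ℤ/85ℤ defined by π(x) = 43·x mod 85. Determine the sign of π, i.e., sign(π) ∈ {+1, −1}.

Trace 16: π^k(16) = [16, 8, 4, 2, 1, 43, 64] for k=0..6.
Decompose π into cycles: lengths [8, 8, 8, 8, 8, 8, 8, 8, 8, 8, 4, 1] (12 cycles, including the fixed point 0).
sign(π) = (−1)^{n − #cycles} = (−1)^{85−12} = (−1)^73 = -1.

-1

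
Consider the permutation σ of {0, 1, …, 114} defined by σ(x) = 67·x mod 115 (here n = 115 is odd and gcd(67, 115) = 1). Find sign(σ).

Orbit of 28 under x↦67x: [28, 36, 112, 29, 103, 1, 67]… (length divides ord_115(67)).
Decompose π into cycles: lengths [44, 44, 22, 4, 1] (5 cycles, including the fixed point 0).
sign(π) = (−1)^{n − #cycles} = (−1)^{115−5} = (−1)^110 = +1.
Zolotarev: (67|115) = +1, matching the cycle-count sign.

+1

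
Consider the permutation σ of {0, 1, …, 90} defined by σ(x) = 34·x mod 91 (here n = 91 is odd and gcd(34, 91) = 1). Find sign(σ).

Start at x=34: 34 → 64 → 83 → 1 → 34 (one orbit).
π_34 has 25 disjoint cycles with lengths [4, 4, 4, 4, 4, 4, 4, 4, 4, 4, 4, 4, 4, 4, 4, 4, 4, 4, 4, 4, 4, 2, 2, 2, 1] on {0,…,90}.
25 cycles on 91: each ℓ→(−1)^(ℓ−1), product (−1)^66 = +1.

+1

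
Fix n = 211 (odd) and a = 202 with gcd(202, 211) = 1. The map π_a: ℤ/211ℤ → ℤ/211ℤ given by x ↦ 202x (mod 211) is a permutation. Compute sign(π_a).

-1

Start at x=59: 59 → 102 → 137 → 33 → 125 → 141 → 208 → … (one orbit).
Cycle type of π: 210 + 1; total 2 cycles.
211 − 2 = 209 transpositions; sign(π) = (−1)^209 = -1.
Check: (202/211) = -1 by Zolotarev.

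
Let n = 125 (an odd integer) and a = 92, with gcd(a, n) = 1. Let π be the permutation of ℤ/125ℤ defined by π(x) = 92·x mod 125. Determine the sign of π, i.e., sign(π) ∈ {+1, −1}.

-1

Trace 112: π^k(112) = [112, 54, 93, 56, 27, 109, 28] for k=0..6.
Cycle type of π: 100 + 20 + 4 + 1; total 4 cycles.
sign(π) = (−1)^{n − #cycles} = (−1)^{125−4} = (−1)^121 = -1.
(92|125)_J = -1 (Zolotarev's lemma cross-check).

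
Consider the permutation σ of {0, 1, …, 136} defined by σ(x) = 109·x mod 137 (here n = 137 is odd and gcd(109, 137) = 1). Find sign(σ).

Start at x=16: 16 → 100 → 77 → 36 → 88 → 2 → 81 → … (one orbit).
Decompose π into cycles: lengths [68, 68, 1] (3 cycles, including the fixed point 0).
137 − 3 = 134 transpositions; sign(π) = (−1)^134 = +1.
(109|137)_J = +1 (Zolotarev's lemma cross-check).

+1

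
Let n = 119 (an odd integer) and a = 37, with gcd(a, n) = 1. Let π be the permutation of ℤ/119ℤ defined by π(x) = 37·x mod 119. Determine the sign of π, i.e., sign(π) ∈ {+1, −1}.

-1

Orbit of 44 under x↦37x: [44, 81, 22, 100, 11, 50, 65]… (length divides ord_119(37)).
Decompose π into cycles: lengths [48, 48, 16, 3, 3, 1] (6 cycles, including the fixed point 0).
With 6 cycles on 119 points, sign = (−1)^{119−6} = -1.
Via Zolotarev, sign(π_{37}) = (37|119) = -1.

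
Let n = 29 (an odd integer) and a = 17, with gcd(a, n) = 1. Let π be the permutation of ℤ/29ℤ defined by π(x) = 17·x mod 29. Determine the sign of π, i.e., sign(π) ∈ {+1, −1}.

-1

Start at x=28: 28 → 12 → 1 → 17 → 28 (one orbit).
Cycle lengths of π_17 on ℤ/29ℤ: [4, 4, 4, 4, 4, 4, 4, 1]; 8 cycles in total.
sign(π) = (−1)^{n − #cycles} = (−1)^{29−8} = (−1)^21 = -1.
Via Zolotarev, sign(π_{17}) = (17|29) = -1.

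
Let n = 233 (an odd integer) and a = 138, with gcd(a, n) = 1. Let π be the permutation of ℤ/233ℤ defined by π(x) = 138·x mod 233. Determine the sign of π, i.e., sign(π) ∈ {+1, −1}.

-1

Trace 23: π^k(23) = [23, 145, 205, 97, 105, 44, 14] for k=0..6.
Cycle lengths of π_138 on ℤ/233ℤ: [232, 1]; 2 cycles in total.
sign(π) = (−1)^{n − #cycles} = (−1)^{233−2} = (−1)^231 = -1.
The Jacobi symbol (138|233) = -1 (Zolotarev) agrees.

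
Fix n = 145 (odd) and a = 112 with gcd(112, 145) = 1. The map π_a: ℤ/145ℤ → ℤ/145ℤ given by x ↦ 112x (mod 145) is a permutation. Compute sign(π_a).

-1

Trace 117: π^k(117) = [117, 54, 103, 81, 82, 49, 123] for k=0..6.
Cycle type of π: 28×4 + 7×4 + 4 + 1; total 10 cycles.
With 10 cycles on 145 points, sign = (−1)^{145−10} = -1.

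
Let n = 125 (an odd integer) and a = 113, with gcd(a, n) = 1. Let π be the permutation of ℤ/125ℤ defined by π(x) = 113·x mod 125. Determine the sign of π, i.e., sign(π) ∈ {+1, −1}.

-1

Orbit of 87 under x↦113x: [87, 81, 28, 39, 32, 116, 108]… (length divides ord_125(113)).
Decompose π into cycles: lengths [100, 20, 4, 1] (4 cycles, including the fixed point 0).
4 cycles on 125: each ℓ→(−1)^(ℓ−1), product (−1)^121 = -1.
Via Zolotarev, sign(π_{113}) = (113|125) = -1.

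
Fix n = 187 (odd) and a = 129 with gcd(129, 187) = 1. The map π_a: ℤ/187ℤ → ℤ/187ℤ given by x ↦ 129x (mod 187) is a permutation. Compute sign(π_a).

Orbit of 179 under x↦129x: [179, 90, 16, 7, 155, 173, 64]… (length divides ord_187(129)).
The orbit structure of x ↦ 129x mod 187: 5 orbits of sizes [80, 80, 16, 10, 1].
187 − 5 = 182 transpositions; sign(π) = (−1)^182 = +1.

+1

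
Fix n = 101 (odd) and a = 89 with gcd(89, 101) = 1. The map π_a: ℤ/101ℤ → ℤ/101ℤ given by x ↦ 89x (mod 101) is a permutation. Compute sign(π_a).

-1

Start at x=62: 62 → 64 → 40 → 25 → 3 → 65 → 28 → … (one orbit).
2 cycles of lengths [100, 1].
Σ(ℓ_i−1) = 101−2 = 99; sign = (−1)^99 = -1.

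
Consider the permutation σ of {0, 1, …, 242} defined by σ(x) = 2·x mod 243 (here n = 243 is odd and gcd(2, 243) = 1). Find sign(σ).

-1

Start at x=235: 235 → 227 → 211 → 179 → 115 → 230 → 217 → … (one orbit).
π_2 has 6 disjoint cycles with lengths [162, 54, 18, 6, 2, 1] on {0,…,242}.
sign(π) = (−1)^{n − #cycles} = (−1)^{243−6} = (−1)^237 = -1.
(2|243)_J = -1 (Zolotarev's lemma cross-check).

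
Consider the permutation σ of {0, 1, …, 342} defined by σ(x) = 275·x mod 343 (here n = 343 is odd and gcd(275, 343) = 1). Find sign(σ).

Orbit of 263 under x↦275x: [263, 295, 177, 312, 50, 30, 18]… (length divides ord_343(275)).
Cycle lengths of π_275 on ℤ/343ℤ: [21, 21, 21, 21, 21, 21, 21, 21, 21, 21, 21, 21, 21, 21, 3, 3, 3, 3, 3, 3, 3, 3, 3, 3, 3, 3, 3, 3, 3, 3, 1]; 31 cycles in total.
31 cycles on 343: each ℓ→(−1)^(ℓ−1), product (−1)^312 = +1.
Via Zolotarev, sign(π_{275}) = (275|343) = +1.

+1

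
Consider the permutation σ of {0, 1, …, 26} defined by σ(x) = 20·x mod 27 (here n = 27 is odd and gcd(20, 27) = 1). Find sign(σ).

Start at x=7: 7 → 5 → 19 → 2 → 13 → 17 → 16 → … (one orbit).
π_20 has 4 disjoint cycles with lengths [18, 6, 2, 1] on {0,…,26}.
sign(π) = (−1)^{n − #cycles} = (−1)^{27−4} = (−1)^23 = -1.

-1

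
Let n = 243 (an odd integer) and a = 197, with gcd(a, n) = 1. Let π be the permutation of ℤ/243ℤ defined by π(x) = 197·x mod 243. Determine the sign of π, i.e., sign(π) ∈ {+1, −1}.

Orbit of 226 under x↦197x: [226, 53, 235, 125, 82, 116, 10]… (length divides ord_243(197)).
π_197 has 14 disjoint cycles with lengths [54, 54, 54, 18, 18, 18, 6, 6, 6, 2, 2, 2, 2, 1] on {0,…,242}.
With 14 cycles on 243 points, sign = (−1)^{243−14} = -1.
Check: (197/243) = -1 by Zolotarev.

-1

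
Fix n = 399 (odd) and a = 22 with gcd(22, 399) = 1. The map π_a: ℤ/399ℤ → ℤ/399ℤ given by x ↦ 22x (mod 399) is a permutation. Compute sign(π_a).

-1

Trace 295: π^k(295) = [295, 106, 337, 232, 316, 169, 127] for k=0..6.
π_22 has 42 disjoint cycles with lengths [18, 18, 18, 18, 18, 18, 18, 18, 18, 18, 18, 18, 18, 18, 18, 18, 18, 18, 18, 18, 18, 1, 1, 1, 1, 1, 1, 1, 1, 1, 1, 1, 1, 1, 1, 1, 1, 1, 1, 1, 1, 1] on {0,…,398}.
n − c = 399 − 42 = 357; sign = (−1)^357 = -1.
Via Zolotarev, sign(π_{22}) = (22|399) = -1.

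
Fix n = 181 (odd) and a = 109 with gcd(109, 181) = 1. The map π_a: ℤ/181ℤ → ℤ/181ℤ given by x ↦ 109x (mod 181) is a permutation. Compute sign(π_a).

-1

Orbit of 142 under x↦109x: [142, 93, 1, 109, 116, 155, 62]… (length divides ord_181(109)).
6 cycles of lengths [36, 36, 36, 36, 36, 1].
With 6 cycles on 181 points, sign = (−1)^{181−6} = -1.
Check: (109/181) = -1 by Zolotarev.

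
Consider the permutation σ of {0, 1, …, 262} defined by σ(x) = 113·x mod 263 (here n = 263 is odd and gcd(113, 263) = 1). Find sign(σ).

-1

Trace 135: π^k(135) = [135, 1, 113, 145, 79, 248, 146] for k=0..6.
The orbit structure of x ↦ 113x mod 263: 2 orbits of sizes [262, 1].
n − c = 263 − 2 = 261; sign = (−1)^261 = -1.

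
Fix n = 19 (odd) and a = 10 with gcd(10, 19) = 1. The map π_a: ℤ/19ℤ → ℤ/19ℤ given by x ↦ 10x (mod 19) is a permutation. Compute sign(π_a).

-1

Start at x=1: 1 → 10 → 5 → 12 → 6 → 3 → 11 → … (one orbit).
Cycle type of π: 18 + 1; total 2 cycles.
19 − 2 = 17 transpositions; sign(π) = (−1)^17 = -1.
Check: (10/19) = -1 by Zolotarev.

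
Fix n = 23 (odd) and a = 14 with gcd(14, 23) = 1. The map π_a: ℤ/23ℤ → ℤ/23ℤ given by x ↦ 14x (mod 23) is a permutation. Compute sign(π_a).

-1

Start at x=6: 6 → 15 → 3 → 19 → 13 → 21 → 18 → … (one orbit).
2 cycles of lengths [22, 1].
sign(π) = (−1)^{n − #cycles} = (−1)^{23−2} = (−1)^21 = -1.
(14|23)_J = -1 (Zolotarev's lemma cross-check).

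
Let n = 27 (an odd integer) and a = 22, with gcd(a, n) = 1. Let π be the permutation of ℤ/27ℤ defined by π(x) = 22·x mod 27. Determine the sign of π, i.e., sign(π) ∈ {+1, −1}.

Start at x=19: 19 → 13 → 16 → 1 → 22 → 25 → 10 → … (one orbit).
π_22 has 7 disjoint cycles with lengths [9, 9, 3, 3, 1, 1, 1] on {0,…,26}.
Σ(ℓ_i−1) = 27−7 = 20; sign = (−1)^20 = +1.
The Jacobi symbol (22|27) = +1 (Zolotarev) agrees.

+1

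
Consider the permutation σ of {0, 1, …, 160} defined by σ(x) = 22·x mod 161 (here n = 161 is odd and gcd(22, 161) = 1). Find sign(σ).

Orbit of 1 under x↦22x: [1, 22]… (length divides ord_161(22)).
π_22 has 84 disjoint cycles with lengths [2, 2, 2, 2, 2, 2, 2, 2, 2, 2, 2, 2, 2, 2, 2, 2, 2, 2, 2, 2, 2, 2, 2, 2, 2, 2, 2, 2, 2, 2, 2, 2, 2, 2, 2, 2, 2, 2, 2, 2, 2, 2, 2, 2, 2, 2, 2, 2, 2, 2, 2, 2, 2, 2, 2, 2, 2, 2, 2, 2, 2, 2, 2, 2, 2, 2, 2, 2, 2, 2, 2, 2, 2, 2, 2, 2, 2, 1, 1, 1, 1, 1, 1, 1] on {0,…,160}.
84 cycles on 161: each ℓ→(−1)^(ℓ−1), product (−1)^77 = -1.
The Jacobi symbol (22|161) = -1 (Zolotarev) agrees.

-1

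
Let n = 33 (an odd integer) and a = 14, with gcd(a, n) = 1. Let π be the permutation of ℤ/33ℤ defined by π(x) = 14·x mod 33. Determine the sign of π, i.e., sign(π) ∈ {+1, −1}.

Trace 26: π^k(26) = [26, 1, 14, 31, 5, 4, 23] for k=0..6.
Cycle type of π: 10×2 + 5×2 + 2 + 1; total 6 cycles.
33 − 6 = 27 transpositions; sign(π) = (−1)^27 = -1.
Via Zolotarev, sign(π_{14}) = (14|33) = -1.

-1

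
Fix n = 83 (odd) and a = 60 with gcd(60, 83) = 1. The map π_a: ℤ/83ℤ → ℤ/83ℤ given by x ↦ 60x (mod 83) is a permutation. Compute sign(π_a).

Orbit of 52 under x↦60x: [52, 49, 35, 25, 6, 28, 20]… (length divides ord_83(60)).
The orbit structure of x ↦ 60x mod 83: 2 orbits of sizes [82, 1].
Σ(ℓ_i−1) = 83−2 = 81; sign = (−1)^81 = -1.
The Jacobi symbol (60|83) = -1 (Zolotarev) agrees.

-1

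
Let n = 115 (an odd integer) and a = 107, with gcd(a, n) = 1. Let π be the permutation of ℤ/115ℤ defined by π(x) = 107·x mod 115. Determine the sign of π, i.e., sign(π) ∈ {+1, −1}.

Trace 57: π^k(57) = [57, 4, 83, 26, 22, 54, 28] for k=0..6.
Cycle lengths of π_107 on ℤ/115ℤ: [44, 44, 22, 4, 1]; 5 cycles in total.
Σ(ℓ_i−1) = 115−5 = 110; sign = (−1)^110 = +1.
Via Zolotarev, sign(π_{107}) = (107|115) = +1.

+1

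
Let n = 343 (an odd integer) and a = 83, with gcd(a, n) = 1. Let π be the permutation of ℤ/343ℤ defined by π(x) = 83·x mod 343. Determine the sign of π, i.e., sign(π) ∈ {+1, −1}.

-1

Trace 330: π^k(330) = [330, 293, 309, 265, 43, 139, 218] for k=0..6.
10 cycles of lengths [98, 98, 98, 14, 14, 14, 2, 2, 2, 1].
10 cycles on 343: each ℓ→(−1)^(ℓ−1), product (−1)^333 = -1.
(83|343)_J = -1 (Zolotarev's lemma cross-check).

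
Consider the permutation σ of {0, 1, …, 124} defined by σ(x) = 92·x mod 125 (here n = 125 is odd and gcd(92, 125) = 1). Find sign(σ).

Start at x=71: 71 → 32 → 69 → 98 → 16 → 97 → 49 → … (one orbit).
The orbit structure of x ↦ 92x mod 125: 4 orbits of sizes [100, 20, 4, 1].
125 − 4 = 121 transpositions; sign(π) = (−1)^121 = -1.
Via Zolotarev, sign(π_{92}) = (92|125) = -1.

-1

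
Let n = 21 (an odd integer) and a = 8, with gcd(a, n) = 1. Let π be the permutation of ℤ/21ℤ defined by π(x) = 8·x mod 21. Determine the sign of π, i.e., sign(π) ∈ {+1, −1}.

-1

Trace 8: π^k(8) = [8, 1] for k=0..1.
Decompose π into cycles: lengths [2, 2, 2, 2, 2, 2, 2, 1, 1, 1, 1, 1, 1, 1] (14 cycles, including the fixed point 0).
sign(π) = (−1)^{n − #cycles} = (−1)^{21−14} = (−1)^7 = -1.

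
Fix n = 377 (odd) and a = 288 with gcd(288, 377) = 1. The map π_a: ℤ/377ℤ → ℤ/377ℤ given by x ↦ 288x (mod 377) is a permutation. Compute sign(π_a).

+1

Orbit of 46 under x↦288x: [46, 53, 184, 212, 359, 94, 305]… (length divides ord_377(288)).
7 cycles of lengths [84, 84, 84, 84, 28, 12, 1].
With 7 cycles on 377 points, sign = (−1)^{377−7} = +1.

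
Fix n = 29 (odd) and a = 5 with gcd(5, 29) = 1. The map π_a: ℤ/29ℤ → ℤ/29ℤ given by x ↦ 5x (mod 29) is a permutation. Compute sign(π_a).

Trace 28: π^k(28) = [28, 24, 4, 20, 13, 7, 6] for k=0..6.
π_5 has 3 disjoint cycles with lengths [14, 14, 1] on {0,…,28}.
With 3 cycles on 29 points, sign = (−1)^{29−3} = +1.
Check: (5/29) = +1 by Zolotarev.

+1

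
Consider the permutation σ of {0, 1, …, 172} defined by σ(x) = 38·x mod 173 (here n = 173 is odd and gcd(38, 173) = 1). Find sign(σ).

+1

Trace 21: π^k(21) = [21, 106, 49, 132, 172, 135, 113] for k=0..6.
3 cycles of lengths [86, 86, 1].
With 3 cycles on 173 points, sign = (−1)^{173−3} = +1.
Via Zolotarev, sign(π_{38}) = (38|173) = +1.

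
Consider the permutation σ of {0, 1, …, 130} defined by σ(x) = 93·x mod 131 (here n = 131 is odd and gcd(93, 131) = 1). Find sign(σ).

-1

Orbit of 119 under x↦93x: [119, 63, 95, 58, 23, 43, 69]… (length divides ord_131(93)).
Cycle type of π: 130 + 1; total 2 cycles.
n − c = 131 − 2 = 129; sign = (−1)^129 = -1.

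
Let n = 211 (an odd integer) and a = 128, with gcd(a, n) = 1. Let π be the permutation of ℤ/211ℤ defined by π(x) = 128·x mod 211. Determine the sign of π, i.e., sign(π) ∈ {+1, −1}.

-1

Trace 156: π^k(156) = [156, 134, 61, 1, 128, 137, 23] for k=0..6.
The orbit structure of x ↦ 128x mod 211: 8 orbits of sizes [30, 30, 30, 30, 30, 30, 30, 1].
211 − 8 = 203 transpositions; sign(π) = (−1)^203 = -1.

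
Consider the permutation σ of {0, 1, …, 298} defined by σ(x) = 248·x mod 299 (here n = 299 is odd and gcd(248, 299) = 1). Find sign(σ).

+1

Orbit of 261 under x↦248x: [261, 144, 131, 196, 170, 1, 248]… (length divides ord_299(248)).
Cycle type of π: 11×26 + 1×13; total 39 cycles.
299 − 39 = 260 transpositions; sign(π) = (−1)^260 = +1.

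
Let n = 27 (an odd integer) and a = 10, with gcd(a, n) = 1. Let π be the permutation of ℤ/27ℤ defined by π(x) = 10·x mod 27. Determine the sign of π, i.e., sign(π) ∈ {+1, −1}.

Start at x=10: 10 → 19 → 1 → 10 (one orbit).
The orbit structure of x ↦ 10x mod 27: 15 orbits of sizes [3, 3, 3, 3, 3, 3, 1, 1, 1, 1, 1, 1, 1, 1, 1].
With 15 cycles on 27 points, sign = (−1)^{27−15} = +1.
The Jacobi symbol (10|27) = +1 (Zolotarev) agrees.

+1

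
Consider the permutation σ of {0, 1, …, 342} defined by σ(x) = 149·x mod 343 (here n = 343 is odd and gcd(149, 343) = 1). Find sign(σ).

+1

Trace 2: π^k(2) = [2, 298, 155, 114, 179, 260, 324] for k=0..6.
π_149 has 7 disjoint cycles with lengths [147, 147, 21, 21, 3, 3, 1] on {0,…,342}.
sign(π) = (−1)^{n − #cycles} = (−1)^{343−7} = (−1)^336 = +1.
(149|343)_J = +1 (Zolotarev's lemma cross-check).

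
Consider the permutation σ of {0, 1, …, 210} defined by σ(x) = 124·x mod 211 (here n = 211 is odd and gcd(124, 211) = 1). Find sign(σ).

-1

Trace 210: π^k(210) = [210, 87, 27, 183, 115, 123, 60] for k=0..6.
Decompose π into cycles: lengths [70, 70, 70, 1] (4 cycles, including the fixed point 0).
211 − 4 = 207 transpositions; sign(π) = (−1)^207 = -1.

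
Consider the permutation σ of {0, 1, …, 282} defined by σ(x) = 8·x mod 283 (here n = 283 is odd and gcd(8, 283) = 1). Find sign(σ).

-1

Start at x=225: 225 → 102 → 250 → 19 → 152 → 84 → 106 → … (one orbit).
Decompose π into cycles: lengths [94, 94, 94, 1] (4 cycles, including the fixed point 0).
n − c = 283 − 4 = 279; sign = (−1)^279 = -1.
The Jacobi symbol (8|283) = -1 (Zolotarev) agrees.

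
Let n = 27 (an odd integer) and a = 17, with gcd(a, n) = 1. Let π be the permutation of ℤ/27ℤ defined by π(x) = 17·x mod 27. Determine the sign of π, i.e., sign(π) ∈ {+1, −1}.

Trace 1: π^k(1) = [1, 17, 19, 26, 10, 8] for k=0..5.
π_17 has 8 disjoint cycles with lengths [6, 6, 6, 2, 2, 2, 2, 1] on {0,…,26}.
sign(π) = (−1)^{n − #cycles} = (−1)^{27−8} = (−1)^19 = -1.
Zolotarev: (17|27) = -1, matching the cycle-count sign.

-1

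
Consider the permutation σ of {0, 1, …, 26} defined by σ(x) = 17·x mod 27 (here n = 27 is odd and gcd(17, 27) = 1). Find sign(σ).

-1

Trace 10: π^k(10) = [10, 8, 1, 17, 19, 26] for k=0..5.
Cycle type of π: 6×3 + 2×4 + 1; total 8 cycles.
Σ(ℓ_i−1) = 27−8 = 19; sign = (−1)^19 = -1.
Zolotarev: (17|27) = -1, matching the cycle-count sign.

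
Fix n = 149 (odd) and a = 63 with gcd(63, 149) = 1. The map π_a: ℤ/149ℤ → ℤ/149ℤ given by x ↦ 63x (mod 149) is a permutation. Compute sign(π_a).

+1

Start at x=81: 81 → 37 → 96 → 88 → 31 → 16 → 114 → … (one orbit).
Cycle lengths of π_63 on ℤ/149ℤ: [37, 37, 37, 37, 1]; 5 cycles in total.
5 cycles on 149: each ℓ→(−1)^(ℓ−1), product (−1)^144 = +1.
Zolotarev: (63|149) = +1, matching the cycle-count sign.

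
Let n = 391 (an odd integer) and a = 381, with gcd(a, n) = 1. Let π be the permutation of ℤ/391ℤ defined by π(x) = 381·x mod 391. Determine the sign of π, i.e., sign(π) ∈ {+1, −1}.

-1

Trace 307: π^k(307) = [307, 58, 202, 326, 259, 147, 94] for k=0..6.
π_381 has 6 disjoint cycles with lengths [176, 176, 16, 11, 11, 1] on {0,…,390}.
sign(π) = (−1)^{n − #cycles} = (−1)^{391−6} = (−1)^385 = -1.
Zolotarev: (381|391) = -1, matching the cycle-count sign.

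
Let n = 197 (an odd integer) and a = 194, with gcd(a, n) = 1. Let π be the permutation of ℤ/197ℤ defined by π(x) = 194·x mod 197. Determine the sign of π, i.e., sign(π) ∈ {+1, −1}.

-1

Trace 171: π^k(171) = [171, 78, 160, 111, 61, 14, 155] for k=0..6.
2 cycles of lengths [196, 1].
197 − 2 = 195 transpositions; sign(π) = (−1)^195 = -1.
(194|197)_J = -1 (Zolotarev's lemma cross-check).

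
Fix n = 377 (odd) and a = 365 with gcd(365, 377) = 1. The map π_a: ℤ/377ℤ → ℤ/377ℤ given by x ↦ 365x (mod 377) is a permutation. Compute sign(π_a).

-1

Trace 365: π^k(365) = [365, 144, 157, 1] for k=0..3.
104 cycles of lengths [4, 4, 4, 4, 4, 4, 4, 4, 4, 4, 4, 4, 4, 4, 4, 4, 4, 4, 4, 4, 4, 4, 4, 4, 4, 4, 4, 4, 4, 4, 4, 4, 4, 4, 4, 4, 4, 4, 4, 4, 4, 4, 4, 4, 4, 4, 4, 4, 4, 4, 4, 4, 4, 4, 4, 4, 4, 4, 4, 4, 4, 4, 4, 4, 4, 4, 4, 4, 4, 4, 4, 4, 4, 4, 4, 4, 4, 4, 4, 4, 4, 4, 4, 4, 4, 4, 4, 4, 4, 4, 4, 1, 1, 1, 1, 1, 1, 1, 1, 1, 1, 1, 1, 1].
n − c = 377 − 104 = 273; sign = (−1)^273 = -1.
The Jacobi symbol (365|377) = -1 (Zolotarev) agrees.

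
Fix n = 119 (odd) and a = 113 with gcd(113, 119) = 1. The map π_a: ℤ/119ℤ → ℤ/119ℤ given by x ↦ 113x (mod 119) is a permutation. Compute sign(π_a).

Orbit of 22 under x↦113x: [22, 106, 78, 8, 71, 50, 57]… (length divides ord_119(113)).
14 cycles of lengths [16, 16, 16, 16, 16, 16, 16, 1, 1, 1, 1, 1, 1, 1].
14 cycles on 119: each ℓ→(−1)^(ℓ−1), product (−1)^105 = -1.
Zolotarev: (113|119) = -1, matching the cycle-count sign.

-1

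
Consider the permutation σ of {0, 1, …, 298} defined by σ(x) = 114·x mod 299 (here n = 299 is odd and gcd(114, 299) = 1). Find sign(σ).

-1

Start at x=1: 1 → 114 → 139 → 298 → 185 → 160 → 1 (one orbit).
The orbit structure of x ↦ 114x mod 299: 58 orbits of sizes [6, 6, 6, 6, 6, 6, 6, 6, 6, 6, 6, 6, 6, 6, 6, 6, 6, 6, 6, 6, 6, 6, 6, 6, 6, 6, 6, 6, 6, 6, 6, 6, 6, 6, 6, 6, 6, 6, 6, 6, 6, 6, 6, 6, 6, 6, 2, 2, 2, 2, 2, 2, 2, 2, 2, 2, 2, 1].
sign(π) = (−1)^{n − #cycles} = (−1)^{299−58} = (−1)^241 = -1.
(114|299)_J = -1 (Zolotarev's lemma cross-check).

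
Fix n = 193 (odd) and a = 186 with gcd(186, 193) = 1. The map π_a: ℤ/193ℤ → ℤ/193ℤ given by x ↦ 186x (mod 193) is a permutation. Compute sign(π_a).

Orbit of 16 under x↦186x: [16, 81, 12, 109, 9, 130, 55]… (length divides ord_193(186)).
The orbit structure of x ↦ 186x mod 193: 9 orbits of sizes [24, 24, 24, 24, 24, 24, 24, 24, 1].
193 − 9 = 184 transpositions; sign(π) = (−1)^184 = +1.
Check: (186/193) = +1 by Zolotarev.

+1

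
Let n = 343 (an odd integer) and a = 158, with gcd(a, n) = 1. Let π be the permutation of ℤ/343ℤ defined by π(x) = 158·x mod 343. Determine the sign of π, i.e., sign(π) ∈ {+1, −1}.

+1

Orbit of 296 under x↦158x: [296, 120, 95, 261, 78, 319, 324]… (length divides ord_343(158)).
π_158 has 7 disjoint cycles with lengths [147, 147, 21, 21, 3, 3, 1] on {0,…,342}.
7 cycles on 343: each ℓ→(−1)^(ℓ−1), product (−1)^336 = +1.
The Jacobi symbol (158|343) = +1 (Zolotarev) agrees.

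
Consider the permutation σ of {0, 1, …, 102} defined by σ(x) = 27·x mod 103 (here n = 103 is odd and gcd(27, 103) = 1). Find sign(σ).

Start at x=81: 81 → 24 → 30 → 89 → 34 → 94 → 66 → … (one orbit).
The orbit structure of x ↦ 27x mod 103: 4 orbits of sizes [34, 34, 34, 1].
With 4 cycles on 103 points, sign = (−1)^{103−4} = -1.
Via Zolotarev, sign(π_{27}) = (27|103) = -1.

-1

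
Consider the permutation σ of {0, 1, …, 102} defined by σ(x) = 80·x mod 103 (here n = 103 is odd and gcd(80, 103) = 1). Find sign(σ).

Orbit of 66 under x↦80x: [66, 27, 100, 69, 61, 39, 30]… (length divides ord_103(80)).
Cycle lengths of π_80 on ℤ/103ℤ: [34, 34, 34, 1]; 4 cycles in total.
With 4 cycles on 103 points, sign = (−1)^{103−4} = -1.

-1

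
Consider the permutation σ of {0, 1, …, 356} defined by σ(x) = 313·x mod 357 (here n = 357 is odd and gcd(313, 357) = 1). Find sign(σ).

+1

Start at x=250: 250 → 67 → 265 → 121 → 31 → 64 → 40 → … (one orbit).
π_313 has 15 disjoint cycles with lengths [48, 48, 48, 48, 48, 48, 16, 16, 16, 6, 6, 6, 1, 1, 1] on {0,…,356}.
sign(π) = (−1)^{n − #cycles} = (−1)^{357−15} = (−1)^342 = +1.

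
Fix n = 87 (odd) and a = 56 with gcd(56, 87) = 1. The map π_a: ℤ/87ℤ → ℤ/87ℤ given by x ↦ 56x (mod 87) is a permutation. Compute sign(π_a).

Trace 82: π^k(82) = [82, 68, 67, 11, 7, 44, 28] for k=0..6.
5 cycles of lengths [28, 28, 28, 2, 1].
5 cycles on 87: each ℓ→(−1)^(ℓ−1), product (−1)^82 = +1.
The Jacobi symbol (56|87) = +1 (Zolotarev) agrees.

+1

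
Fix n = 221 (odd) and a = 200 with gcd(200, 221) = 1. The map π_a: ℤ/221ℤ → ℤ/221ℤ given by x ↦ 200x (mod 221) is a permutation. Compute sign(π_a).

-1

Trace 200: π^k(200) = [200, 220, 21, 1] for k=0..3.
56 cycles of lengths [4, 4, 4, 4, 4, 4, 4, 4, 4, 4, 4, 4, 4, 4, 4, 4, 4, 4, 4, 4, 4, 4, 4, 4, 4, 4, 4, 4, 4, 4, 4, 4, 4, 4, 4, 4, 4, 4, 4, 4, 4, 4, 4, 4, 4, 4, 4, 4, 4, 4, 4, 4, 4, 4, 4, 1].
221 − 56 = 165 transpositions; sign(π) = (−1)^165 = -1.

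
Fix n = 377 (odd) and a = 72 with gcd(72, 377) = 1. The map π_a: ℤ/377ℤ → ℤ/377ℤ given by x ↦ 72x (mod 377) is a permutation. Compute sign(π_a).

Orbit of 16 under x↦72x: [16, 21, 4, 288, 1, 72, 283]… (length divides ord_377(72)).
π_72 has 7 disjoint cycles with lengths [84, 84, 84, 84, 28, 12, 1] on {0,…,376}.
With 7 cycles on 377 points, sign = (−1)^{377−7} = +1.
The Jacobi symbol (72|377) = +1 (Zolotarev) agrees.

+1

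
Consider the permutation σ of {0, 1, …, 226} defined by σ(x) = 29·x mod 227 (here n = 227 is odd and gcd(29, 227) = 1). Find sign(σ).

Start at x=62: 62 → 209 → 159 → 71 → 16 → 10 → 63 → … (one orbit).
Decompose π into cycles: lengths [113, 113, 1] (3 cycles, including the fixed point 0).
With 3 cycles on 227 points, sign = (−1)^{227−3} = +1.

+1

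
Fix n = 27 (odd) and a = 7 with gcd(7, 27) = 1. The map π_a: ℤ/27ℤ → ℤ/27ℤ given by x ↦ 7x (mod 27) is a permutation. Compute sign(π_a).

Orbit of 4 under x↦7x: [4, 1, 7, 22, 19, 25, 13]… (length divides ord_27(7)).
7 cycles of lengths [9, 9, 3, 3, 1, 1, 1].
n − c = 27 − 7 = 20; sign = (−1)^20 = +1.
Via Zolotarev, sign(π_{7}) = (7|27) = +1.

+1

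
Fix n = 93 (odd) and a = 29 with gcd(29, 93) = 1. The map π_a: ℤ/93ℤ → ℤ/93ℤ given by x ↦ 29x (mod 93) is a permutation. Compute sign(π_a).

+1

Orbit of 23 under x↦29x: [23, 16, 92, 64, 89, 70, 77]… (length divides ord_93(29)).
Decompose π into cycles: lengths [10, 10, 10, 10, 10, 10, 10, 10, 10, 2, 1] (11 cycles, including the fixed point 0).
With 11 cycles on 93 points, sign = (−1)^{93−11} = +1.
Via Zolotarev, sign(π_{29}) = (29|93) = +1.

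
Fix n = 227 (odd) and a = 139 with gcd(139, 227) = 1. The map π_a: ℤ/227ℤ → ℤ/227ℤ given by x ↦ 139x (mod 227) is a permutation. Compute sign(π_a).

Trace 134: π^k(134) = [134, 12, 79, 85, 11, 167, 59] for k=0..6.
Decompose π into cycles: lengths [113, 113, 1] (3 cycles, including the fixed point 0).
Σ(ℓ_i−1) = 227−3 = 224; sign = (−1)^224 = +1.
The Jacobi symbol (139|227) = +1 (Zolotarev) agrees.

+1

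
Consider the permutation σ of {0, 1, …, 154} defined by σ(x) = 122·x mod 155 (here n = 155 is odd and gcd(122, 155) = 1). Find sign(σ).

+1

Start at x=147: 147 → 109 → 123 → 126 → 27 → 39 → 108 → … (one orbit).
11 cycles of lengths [20, 20, 20, 20, 20, 20, 10, 10, 10, 4, 1].
Σ(ℓ_i−1) = 155−11 = 144; sign = (−1)^144 = +1.
(122|155)_J = +1 (Zolotarev's lemma cross-check).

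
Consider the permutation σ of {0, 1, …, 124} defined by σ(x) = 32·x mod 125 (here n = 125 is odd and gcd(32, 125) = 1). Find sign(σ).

Start at x=99: 99 → 43 → 1 → 32 → 24 → 18 → 76 → … (one orbit).
12 cycles of lengths [20, 20, 20, 20, 20, 4, 4, 4, 4, 4, 4, 1].
n − c = 125 − 12 = 113; sign = (−1)^113 = -1.

-1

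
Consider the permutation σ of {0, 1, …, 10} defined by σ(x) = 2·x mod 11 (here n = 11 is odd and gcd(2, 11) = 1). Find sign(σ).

Trace 2: π^k(2) = [2, 4, 8, 5, 10, 9, 7] for k=0..6.
π_2 has 2 disjoint cycles with lengths [10, 1] on {0,…,10}.
n − c = 11 − 2 = 9; sign = (−1)^9 = -1.
Zolotarev: (2|11) = -1, matching the cycle-count sign.

-1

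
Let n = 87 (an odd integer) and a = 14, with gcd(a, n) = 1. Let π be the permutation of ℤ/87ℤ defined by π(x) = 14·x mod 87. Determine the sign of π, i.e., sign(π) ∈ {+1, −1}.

Orbit of 11 under x↦14x: [11, 67, 68, 82, 17, 64, 26]… (length divides ord_87(14)).
Cycle lengths of π_14 on ℤ/87ℤ: [28, 28, 28, 2, 1]; 5 cycles in total.
n − c = 87 − 5 = 82; sign = (−1)^82 = +1.

+1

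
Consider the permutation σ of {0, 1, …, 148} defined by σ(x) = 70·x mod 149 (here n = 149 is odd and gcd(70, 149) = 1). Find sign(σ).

Start at x=125: 125 → 108 → 110 → 101 → 67 → 71 → 53 → … (one orbit).
π_70 has 2 disjoint cycles with lengths [148, 1] on {0,…,148}.
With 2 cycles on 149 points, sign = (−1)^{149−2} = -1.
Zolotarev: (70|149) = -1, matching the cycle-count sign.

-1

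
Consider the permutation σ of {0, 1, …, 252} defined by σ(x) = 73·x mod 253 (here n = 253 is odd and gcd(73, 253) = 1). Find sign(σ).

Start at x=216: 216 → 82 → 167 → 47 → 142 → 246 → 248 → … (one orbit).
The orbit structure of x ↦ 73x mod 253: 6 orbits of sizes [110, 110, 11, 11, 10, 1].
With 6 cycles on 253 points, sign = (−1)^{253−6} = -1.

-1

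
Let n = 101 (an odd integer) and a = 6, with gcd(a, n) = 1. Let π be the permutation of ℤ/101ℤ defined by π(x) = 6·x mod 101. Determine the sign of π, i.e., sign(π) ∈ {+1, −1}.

+1

Orbit of 84 under x↦6x: [84, 100, 95, 65, 87, 17, 1]… (length divides ord_101(6)).
The orbit structure of x ↦ 6x mod 101: 11 orbits of sizes [10, 10, 10, 10, 10, 10, 10, 10, 10, 10, 1].
Σ(ℓ_i−1) = 101−11 = 90; sign = (−1)^90 = +1.
Via Zolotarev, sign(π_{6}) = (6|101) = +1.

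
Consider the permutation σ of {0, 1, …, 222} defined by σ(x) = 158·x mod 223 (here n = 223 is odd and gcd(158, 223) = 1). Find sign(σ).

Orbit of 108 under x↦158x: [108, 116, 42, 169, 165, 202, 27]… (length divides ord_223(158)).
Cycle type of π: 222 + 1; total 2 cycles.
n − c = 223 − 2 = 221; sign = (−1)^221 = -1.

-1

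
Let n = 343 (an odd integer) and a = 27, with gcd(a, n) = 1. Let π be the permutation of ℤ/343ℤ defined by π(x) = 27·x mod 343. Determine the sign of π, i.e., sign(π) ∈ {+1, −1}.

Start at x=237: 237 → 225 → 244 → 71 → 202 → 309 → 111 → … (one orbit).
Decompose π into cycles: lengths [98, 98, 98, 14, 14, 14, 2, 2, 2, 1] (10 cycles, including the fixed point 0).
343 − 10 = 333 transpositions; sign(π) = (−1)^333 = -1.
(27|343)_J = -1 (Zolotarev's lemma cross-check).

-1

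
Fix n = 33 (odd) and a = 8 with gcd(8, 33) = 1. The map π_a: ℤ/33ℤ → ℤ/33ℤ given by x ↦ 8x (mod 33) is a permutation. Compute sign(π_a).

+1

Start at x=16: 16 → 29 → 1 → 8 → 31 → 17 → 4 → … (one orbit).
Cycle lengths of π_8 on ℤ/33ℤ: [10, 10, 10, 2, 1]; 5 cycles in total.
5 cycles on 33: each ℓ→(−1)^(ℓ−1), product (−1)^28 = +1.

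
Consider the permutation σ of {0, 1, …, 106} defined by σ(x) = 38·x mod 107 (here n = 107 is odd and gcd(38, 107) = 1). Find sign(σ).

Start at x=62: 62 → 2 → 76 → 106 → 69 → 54 → 19 → … (one orbit).
2 cycles of lengths [106, 1].
107 − 2 = 105 transpositions; sign(π) = (−1)^105 = -1.

-1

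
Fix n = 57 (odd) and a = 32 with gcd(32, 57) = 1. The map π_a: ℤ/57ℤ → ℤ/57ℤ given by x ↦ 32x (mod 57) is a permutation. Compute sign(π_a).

+1

Orbit of 16 under x↦32x: [16, 56, 25, 2, 7, 53, 43]… (length divides ord_57(32)).
The orbit structure of x ↦ 32x mod 57: 5 orbits of sizes [18, 18, 18, 2, 1].
5 cycles on 57: each ℓ→(−1)^(ℓ−1), product (−1)^52 = +1.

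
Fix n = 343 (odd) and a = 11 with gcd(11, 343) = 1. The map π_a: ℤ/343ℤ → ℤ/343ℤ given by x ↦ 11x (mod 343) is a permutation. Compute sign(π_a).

Start at x=46: 46 → 163 → 78 → 172 → 177 → 232 → 151 → … (one orbit).
Cycle lengths of π_11 on ℤ/343ℤ: [147, 147, 21, 21, 3, 3, 1]; 7 cycles in total.
sign(π) = (−1)^{n − #cycles} = (−1)^{343−7} = (−1)^336 = +1.
The Jacobi symbol (11|343) = +1 (Zolotarev) agrees.

+1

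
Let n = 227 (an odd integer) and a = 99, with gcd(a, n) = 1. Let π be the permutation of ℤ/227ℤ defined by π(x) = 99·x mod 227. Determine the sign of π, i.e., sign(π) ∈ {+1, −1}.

+1

Orbit of 10 under x↦99x: [10, 82, 173, 102, 110, 221, 87]… (length divides ord_227(99)).
Cycle type of π: 113×2 + 1; total 3 cycles.
n − c = 227 − 3 = 224; sign = (−1)^224 = +1.
The Jacobi symbol (99|227) = +1 (Zolotarev) agrees.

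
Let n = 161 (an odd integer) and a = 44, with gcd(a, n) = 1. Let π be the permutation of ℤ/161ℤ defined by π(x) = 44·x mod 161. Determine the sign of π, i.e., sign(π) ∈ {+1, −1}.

-1

Trace 36: π^k(36) = [36, 135, 144, 57, 93, 67, 50] for k=0..6.
π_44 has 6 disjoint cycles with lengths [66, 66, 22, 3, 3, 1] on {0,…,160}.
161 − 6 = 155 transpositions; sign(π) = (−1)^155 = -1.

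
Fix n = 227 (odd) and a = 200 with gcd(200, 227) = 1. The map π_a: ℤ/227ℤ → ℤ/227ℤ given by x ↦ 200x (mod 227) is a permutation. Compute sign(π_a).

Start at x=191: 191 → 64 → 88 → 121 → 138 → 133 → 41 → … (one orbit).
2 cycles of lengths [226, 1].
n − c = 227 − 2 = 225; sign = (−1)^225 = -1.
Via Zolotarev, sign(π_{200}) = (200|227) = -1.

-1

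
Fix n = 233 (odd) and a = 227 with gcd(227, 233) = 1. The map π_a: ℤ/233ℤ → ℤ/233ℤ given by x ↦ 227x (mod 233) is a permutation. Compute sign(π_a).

-1

Orbit of 82 under x↦227x: [82, 207, 156, 229, 24, 89, 165]… (length divides ord_233(227)).
2 cycles of lengths [232, 1].
n − c = 233 − 2 = 231; sign = (−1)^231 = -1.
Check: (227/233) = -1 by Zolotarev.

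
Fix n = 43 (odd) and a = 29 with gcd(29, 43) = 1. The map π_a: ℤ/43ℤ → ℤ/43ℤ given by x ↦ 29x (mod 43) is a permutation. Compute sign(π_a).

Start at x=36: 36 → 12 → 4 → 30 → 10 → 32 → 25 → … (one orbit).
The orbit structure of x ↦ 29x mod 43: 2 orbits of sizes [42, 1].
Σ(ℓ_i−1) = 43−2 = 41; sign = (−1)^41 = -1.
(29|43)_J = -1 (Zolotarev's lemma cross-check).

-1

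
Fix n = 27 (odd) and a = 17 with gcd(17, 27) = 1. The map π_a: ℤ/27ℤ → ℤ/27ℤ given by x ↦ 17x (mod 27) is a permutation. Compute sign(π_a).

Trace 26: π^k(26) = [26, 10, 8, 1, 17, 19] for k=0..5.
Cycle type of π: 6×3 + 2×4 + 1; total 8 cycles.
27 − 8 = 19 transpositions; sign(π) = (−1)^19 = -1.

-1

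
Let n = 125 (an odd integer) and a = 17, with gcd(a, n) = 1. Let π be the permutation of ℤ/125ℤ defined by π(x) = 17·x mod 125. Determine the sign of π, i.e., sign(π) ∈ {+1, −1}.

-1

Start at x=77: 77 → 59 → 3 → 51 → 117 → 114 → 63 → … (one orbit).
Cycle lengths of π_17 on ℤ/125ℤ: [100, 20, 4, 1]; 4 cycles in total.
125 − 4 = 121 transpositions; sign(π) = (−1)^121 = -1.
Zolotarev: (17|125) = -1, matching the cycle-count sign.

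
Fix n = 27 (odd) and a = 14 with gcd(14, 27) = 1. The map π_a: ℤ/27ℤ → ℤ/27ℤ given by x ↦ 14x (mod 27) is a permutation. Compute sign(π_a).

Trace 2: π^k(2) = [2, 1, 14, 7, 17, 22, 11] for k=0..6.
4 cycles of lengths [18, 6, 2, 1].
Σ(ℓ_i−1) = 27−4 = 23; sign = (−1)^23 = -1.

-1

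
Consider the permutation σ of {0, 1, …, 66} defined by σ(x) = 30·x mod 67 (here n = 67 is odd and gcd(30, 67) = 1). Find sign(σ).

Trace 1: π^k(1) = [1, 30, 29, 66, 37, 38] for k=0..5.
Cycle type of π: 6×11 + 1; total 12 cycles.
With 12 cycles on 67 points, sign = (−1)^{67−12} = -1.

-1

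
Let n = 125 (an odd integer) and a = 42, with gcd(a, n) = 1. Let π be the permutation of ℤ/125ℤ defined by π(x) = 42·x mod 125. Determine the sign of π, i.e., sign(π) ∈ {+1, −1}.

Trace 48: π^k(48) = [48, 16, 47, 99, 33, 11, 87] for k=0..6.
Decompose π into cycles: lengths [100, 20, 4, 1] (4 cycles, including the fixed point 0).
4 cycles on 125: each ℓ→(−1)^(ℓ−1), product (−1)^121 = -1.

-1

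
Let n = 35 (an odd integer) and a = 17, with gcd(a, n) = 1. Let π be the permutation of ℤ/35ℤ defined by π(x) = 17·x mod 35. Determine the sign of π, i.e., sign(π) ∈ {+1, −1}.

Start at x=9: 9 → 13 → 11 → 12 → 29 → 3 → 16 → … (one orbit).
5 cycles of lengths [12, 12, 6, 4, 1].
35 − 5 = 30 transpositions; sign(π) = (−1)^30 = +1.
Zolotarev: (17|35) = +1, matching the cycle-count sign.

+1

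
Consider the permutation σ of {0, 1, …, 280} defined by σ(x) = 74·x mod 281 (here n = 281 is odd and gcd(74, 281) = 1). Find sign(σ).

Trace 22: π^k(22) = [22, 223, 204, 203, 129, 273, 251] for k=0..6.
Cycle lengths of π_74 on ℤ/281ℤ: [280, 1]; 2 cycles in total.
n − c = 281 − 2 = 279; sign = (−1)^279 = -1.
Zolotarev: (74|281) = -1, matching the cycle-count sign.

-1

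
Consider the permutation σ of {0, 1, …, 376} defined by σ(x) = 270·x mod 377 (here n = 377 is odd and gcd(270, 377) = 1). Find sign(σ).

Orbit of 248 under x↦270x: [248, 231, 165, 64, 315, 225, 53]… (length divides ord_377(270)).
Cycle type of π: 42×8 + 14×2 + 6×2 + 1; total 13 cycles.
sign(π) = (−1)^{n − #cycles} = (−1)^{377−13} = (−1)^364 = +1.
Zolotarev: (270|377) = +1, matching the cycle-count sign.

+1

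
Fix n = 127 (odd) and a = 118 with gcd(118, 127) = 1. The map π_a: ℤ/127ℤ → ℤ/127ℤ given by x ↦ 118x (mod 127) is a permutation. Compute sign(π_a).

Start at x=49: 49 → 67 → 32 → 93 → 52 → 40 → 21 → … (one orbit).
Decompose π into cycles: lengths [126, 1] (2 cycles, including the fixed point 0).
With 2 cycles on 127 points, sign = (−1)^{127−2} = -1.
(118|127)_J = -1 (Zolotarev's lemma cross-check).

-1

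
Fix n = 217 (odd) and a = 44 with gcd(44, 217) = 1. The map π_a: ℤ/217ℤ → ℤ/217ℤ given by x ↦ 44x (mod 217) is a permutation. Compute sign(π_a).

-1

Start at x=130: 130 → 78 → 177 → 193 → 29 → 191 → 158 → … (one orbit).
Cycle type of π: 30×7 + 3×2 + 1; total 10 cycles.
With 10 cycles on 217 points, sign = (−1)^{217−10} = -1.
Zolotarev: (44|217) = -1, matching the cycle-count sign.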